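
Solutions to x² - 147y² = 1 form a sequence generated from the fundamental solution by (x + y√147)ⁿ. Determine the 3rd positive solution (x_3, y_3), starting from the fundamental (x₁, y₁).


Step 1: Find the fundamental solution (x₁, y₁) of x² - 147y² = 1.
  Expand √147 as a continued fraction. a₀ = ⌊√147⌋ = 12; iterate m_{k+1} = d_k·a_k − m_k, d_{k+1} = (147 − m_{k+1}²)/d_k, a_{k+1} = ⌊(a₀ + m_{k+1})/d_{k+1}⌋ (starting m₀ = 0, d₀ = 1), with convergents p_k = a_k·p_{k-1} + p_{k-2}, q_k = a_k·q_{k-1} + q_{k-2} (p₋₁ = 1, q₋₁ = 0):
  k = 0: a₀ = 12; p₀/q₀ = 12/1; p₀² − 147·q₀² = 144 − 147 = -3.
  k = 1: m = 12, d = 3, a = ⌊(12 + 12)/3⌋ = 8; p/q = (8·12 + 1)/(8·1 + 0) = 97/8; p² − 147·q² = 9409 − 9408 = 1.
  The first convergent with p² − 147·q² = 1 gives the fundamental solution (x₁, y₁) = (97, 8).
Step 2: Apply the recurrence (x_{n+1}, y_{n+1}) = (x₁x_n + 147y₁y_n, x₁y_n + y₁x_n) repeatedly.
  From (x_1, y_1) = (97, 8): x_2 = 97·97 + 147·8·8 = 18817; y_2 = 97·8 + 8·97 = 1552.
  From (x_2, y_2) = (18817, 1552): x_3 = 97·18817 + 147·8·1552 = 3650401; y_3 = 97·1552 + 8·18817 = 301080.
Step 3: Verify x_3² - 147·y_3² = 13325427460801 - 13325427460800 = 1 (should be 1). ✓

(x_1, y_1) = (97, 8); (x_3, y_3) = (3650401, 301080).


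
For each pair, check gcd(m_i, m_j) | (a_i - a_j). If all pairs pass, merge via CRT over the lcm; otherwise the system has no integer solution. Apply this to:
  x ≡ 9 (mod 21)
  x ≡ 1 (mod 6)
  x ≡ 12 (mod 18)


Moduli 21, 6, 18 are not pairwise coprime, so CRT works modulo lcm(m_i) when all pairwise compatibility conditions hold.
Pairwise compatibility: gcd(m_i, m_j) must divide a_i - a_j for every pair.
Merge one congruence at a time:
  Start: x ≡ 9 (mod 21).
  Combine with x ≡ 1 (mod 6): gcd(21, 6) = 3, and 1 - 9 = -8 is NOT divisible by 3.
    ⇒ system is inconsistent (no integer solution).

No solution (the system is inconsistent).


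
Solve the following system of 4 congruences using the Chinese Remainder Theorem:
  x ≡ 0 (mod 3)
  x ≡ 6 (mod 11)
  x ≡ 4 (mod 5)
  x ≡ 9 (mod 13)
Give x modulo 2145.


Product of moduli M = 3 · 11 · 5 · 13 = 2145.
Merge one congruence at a time:
  Start: x ≡ 0 (mod 3).
  Combine with x ≡ 6 (mod 11); new modulus lcm = 33.
    Write x = 0 + 3·t and substitute into x ≡ 6 (mod 11): 3·t ≡ 6 − 0 = 6 (mod 11).
    The inverse of 3 mod 11 is 4 (since 3·4 = 12 = 1·11 + 1), so t ≡ 4·6 = 24 ≡ 2 (mod 11).
    Then x = 0 + 3·2 = 6, valid modulo lcm(3, 11) = 33: x ≡ 6 (mod 33).
  Combine with x ≡ 4 (mod 5); new modulus lcm = 165.
    Write x = 6 + 33·t and substitute into x ≡ 4 (mod 5): 33·t ≡ 4 − 6 = -2 (mod 5).
    Reduce coefficients mod 5: 3·t ≡ 3 (mod 5).
    The inverse of 3 mod 5 is 2 (since 3·2 = 6 = 1·5 + 1), so t ≡ 2·3 = 6 ≡ 1 (mod 5).
    Then x = 6 + 33·1 = 39, valid modulo lcm(33, 5) = 165: x ≡ 39 (mod 165).
  Combine with x ≡ 9 (mod 13); new modulus lcm = 2145.
    Write x = 39 + 165·t and substitute into x ≡ 9 (mod 13): 165·t ≡ 9 − 39 = -30 (mod 13).
    Reduce coefficients mod 13: 9·t ≡ 9 (mod 13).
    The inverse of 9 mod 13 is 3 (since 9·3 = 27 = 2·13 + 1), so t ≡ 3·9 = 27 ≡ 1 (mod 13).
    Then x = 39 + 165·1 = 204, valid modulo lcm(165, 13) = 2145: x ≡ 204 (mod 2145).
Verify against each original: 204 mod 3 = 0, 204 mod 11 = 6, 204 mod 5 = 4, 204 mod 13 = 9.

x ≡ 204 (mod 2145).


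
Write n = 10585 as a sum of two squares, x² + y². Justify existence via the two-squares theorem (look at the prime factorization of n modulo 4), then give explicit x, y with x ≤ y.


Step 1: Factor n = 10585 = 5 · 29 · 73.
Step 2: Check the mod-4 condition on each prime factor: 5 ≡ 1 (mod 4), exponent 1; 29 ≡ 1 (mod 4), exponent 1; 73 ≡ 1 (mod 4), exponent 1.
All primes ≡ 3 (mod 4) appear to even exponent (or don't appear), so by the two-squares theorem n IS expressible as a sum of two squares.
Step 3: Build a representation. Here n = 5 · 29 · 73 is a product of primes ≡ 1 (mod 4). Each prime p ≡ 1 (mod 4) is itself a sum of two squares; find a² by testing p − a² for a perfect square:
  5: 5 − 1² = 4 = 2² ⇒ 5 = 1² + 2².
  29: 29 − 1² = 28, 29 − 2² = 25 = 5² ⇒ 29 = 2² + 5².
  73: 73 − 1² = 72, 73 − 2² = 69, 73 − 3² = 64 = 8² ⇒ 73 = 3² + 8².
  Combine using the Brahmagupta–Fibonacci identity (a² + b²)(c² + d²) = (ac − bd)² + (ad + bc)² = (ac + bd)² + (ad − bc)²:
  5 · 29 = 145: from (1² + 2²)(2² + 5²), take (1·2 − 2·5, 1·5 + 2·2) = (2 − 10, 5 + 4) = (-8, 9); dropping signs (only squares matter) gives (8, 9); check 8² + 9² = 64 + 81 = 145 ✓.
  145 · 73 = 10585: from (8² + 9²)(3² + 8²), take (8·3 − 9·8, 8·8 + 9·3) = (24 − 72, 64 + 27) = (-48, 91); dropping signs (only squares matter) gives (48, 91); check 48² + 91² = 2304 + 8281 = 10585 ✓.
Step 4: Order so x ≤ y and verify: 48² + 91² = 2304 + 8281 = 10585 = n. ✓

n = 10585 = 48² + 91² (one valid representation with x ≤ y).


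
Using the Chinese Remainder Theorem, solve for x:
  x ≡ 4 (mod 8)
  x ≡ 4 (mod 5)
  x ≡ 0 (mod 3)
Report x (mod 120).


Moduli 8, 5, 3 are pairwise coprime; by CRT there is a unique solution modulo M = 8 · 5 · 3 = 120.
Solve pairwise, accumulating the modulus:
  Start with x ≡ 4 (mod 8).
  Combine with x ≡ 4 (mod 5): since gcd(8, 5) = 1, we get a unique residue mod 40.
    Write x = 4 + 8·t and substitute into x ≡ 4 (mod 5): 8·t ≡ 4 − 4 = 0 (mod 5).
    Reduce coefficients mod 5: 3·t ≡ 0 (mod 5).
    The inverse of 3 mod 5 is 2 (since 3·2 = 6 = 1·5 + 1), so t ≡ 2·0 = 0 ≡ 0 (mod 5).
    Then x = 4 + 8·0 = 4, valid modulo lcm(8, 5) = 40: x ≡ 4 (mod 40).
  Combine with x ≡ 0 (mod 3): since gcd(40, 3) = 1, we get a unique residue mod 120.
    Write x = 4 + 40·t and substitute into x ≡ 0 (mod 3): 40·t ≡ 0 − 4 = -4 (mod 3).
    Reduce coefficients mod 3: 1·t ≡ 2 (mod 3).
    So t ≡ 2 (mod 3).
    Then x = 4 + 40·2 = 84, valid modulo lcm(40, 3) = 120: x ≡ 84 (mod 120).
Verify: 84 mod 8 = 4 ✓, 84 mod 5 = 4 ✓, 84 mod 3 = 0 ✓.

x ≡ 84 (mod 120).


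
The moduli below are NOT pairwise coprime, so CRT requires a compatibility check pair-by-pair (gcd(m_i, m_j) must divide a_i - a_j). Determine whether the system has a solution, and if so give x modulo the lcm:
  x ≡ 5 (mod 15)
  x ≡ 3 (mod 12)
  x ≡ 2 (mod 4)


Moduli 15, 12, 4 are not pairwise coprime, so CRT works modulo lcm(m_i) when all pairwise compatibility conditions hold.
Pairwise compatibility: gcd(m_i, m_j) must divide a_i - a_j for every pair.
Merge one congruence at a time:
  Start: x ≡ 5 (mod 15).
  Combine with x ≡ 3 (mod 12): gcd(15, 12) = 3, and 3 - 5 = -2 is NOT divisible by 3.
    ⇒ system is inconsistent (no integer solution).

No solution (the system is inconsistent).


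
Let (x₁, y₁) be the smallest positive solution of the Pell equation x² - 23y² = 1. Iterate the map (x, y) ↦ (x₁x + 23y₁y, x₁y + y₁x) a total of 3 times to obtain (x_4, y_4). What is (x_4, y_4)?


Step 1: Find the fundamental solution (x₁, y₁) of x² - 23y² = 1.
  Expand √23 as a continued fraction. a₀ = ⌊√23⌋ = 4; iterate m_{k+1} = d_k·a_k − m_k, d_{k+1} = (23 − m_{k+1}²)/d_k, a_{k+1} = ⌊(a₀ + m_{k+1})/d_{k+1}⌋ (starting m₀ = 0, d₀ = 1), with convergents p_k = a_k·p_{k-1} + p_{k-2}, q_k = a_k·q_{k-1} + q_{k-2} (p₋₁ = 1, q₋₁ = 0):
  k = 0: a₀ = 4; p₀/q₀ = 4/1; p₀² − 23·q₀² = 16 − 23 = -7.
  k = 1: m = 4, d = 7, a = ⌊(4 + 4)/7⌋ = 1; p/q = (1·4 + 1)/(1·1 + 0) = 5/1; p² − 23·q² = 25 − 23 = 2.
  k = 2: m = 3, d = 2, a = ⌊(4 + 3)/2⌋ = 3; p/q = (3·5 + 4)/(3·1 + 1) = 19/4; p² − 23·q² = 361 − 368 = -7.
  k = 3: m = 3, d = 7, a = ⌊(4 + 3)/7⌋ = 1; p/q = (1·19 + 5)/(1·4 + 1) = 24/5; p² − 23·q² = 576 − 575 = 1.
  The first convergent with p² − 23·q² = 1 gives the fundamental solution (x₁, y₁) = (24, 5).
Step 2: Apply the recurrence (x_{n+1}, y_{n+1}) = (x₁x_n + 23y₁y_n, x₁y_n + y₁x_n) repeatedly.
  From (x_1, y_1) = (24, 5): x_2 = 24·24 + 23·5·5 = 1151; y_2 = 24·5 + 5·24 = 240.
  From (x_2, y_2) = (1151, 240): x_3 = 24·1151 + 23·5·240 = 55224; y_3 = 24·240 + 5·1151 = 11515.
  From (x_3, y_3) = (55224, 11515): x_4 = 24·55224 + 23·5·11515 = 2649601; y_4 = 24·11515 + 5·55224 = 552480.
Step 3: Verify x_4² - 23·y_4² = 7020385459201 - 7020385459200 = 1 (should be 1). ✓

(x_1, y_1) = (24, 5); (x_4, y_4) = (2649601, 552480).


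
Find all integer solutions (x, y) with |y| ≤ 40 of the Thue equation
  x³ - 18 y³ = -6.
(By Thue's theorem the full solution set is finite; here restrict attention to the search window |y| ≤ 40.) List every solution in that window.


The equation is x³ - 18y³ = -6. For fixed y, x³ = 18·y³ − 6, so a solution requires the RHS to be a perfect cube.
Strategy: iterate y from -40 to 40, compute RHS = 18·y³ − 6, and check whether it is a (positive or negative) perfect cube.
Check small values of y:
  y = 0: RHS = -6 is not a perfect cube.
  y = 1: RHS = 12 is not a perfect cube.
  y = -1: RHS = -24 is not a perfect cube.
  y = 2: RHS = 138 is not a perfect cube.
  y = -2: RHS = -150 is not a perfect cube.
  y = 3: RHS = 480 is not a perfect cube.
  y = -3: RHS = -492 is not a perfect cube.
Continuing the search up to |y| = 40 finds no solutions either.
No (x, y) in the scanned range satisfies the equation.

No integer solutions with |y| ≤ 40.


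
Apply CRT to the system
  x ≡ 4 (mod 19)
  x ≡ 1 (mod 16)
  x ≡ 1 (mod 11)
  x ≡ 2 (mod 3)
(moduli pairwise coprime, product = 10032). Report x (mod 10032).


Product of moduli M = 19 · 16 · 11 · 3 = 10032.
Merge one congruence at a time:
  Start: x ≡ 4 (mod 19).
  Combine with x ≡ 1 (mod 16); new modulus lcm = 304.
    Write x = 4 + 19·t and substitute into x ≡ 1 (mod 16): 19·t ≡ 1 − 4 = -3 (mod 16).
    Reduce coefficients mod 16: 3·t ≡ 13 (mod 16).
    The inverse of 3 mod 16 is 11 (since 3·11 = 33 = 2·16 + 1), so t ≡ 11·13 = 143 ≡ 15 (mod 16).
    Then x = 4 + 19·15 = 289, valid modulo lcm(19, 16) = 304: x ≡ 289 (mod 304).
  Combine with x ≡ 1 (mod 11); new modulus lcm = 3344.
    Write x = 289 + 304·t and substitute into x ≡ 1 (mod 11): 304·t ≡ 1 − 289 = -288 (mod 11).
    Reduce coefficients mod 11: 7·t ≡ 9 (mod 11).
    The inverse of 7 mod 11 is 8 (since 7·8 = 56 = 5·11 + 1), so t ≡ 8·9 = 72 ≡ 6 (mod 11).
    Then x = 289 + 304·6 = 2113, valid modulo lcm(304, 11) = 3344: x ≡ 2113 (mod 3344).
  Combine with x ≡ 2 (mod 3); new modulus lcm = 10032.
    Write x = 2113 + 3344·t and substitute into x ≡ 2 (mod 3): 3344·t ≡ 2 − 2113 = -2111 (mod 3).
    Reduce coefficients mod 3: 2·t ≡ 1 (mod 3).
    The inverse of 2 mod 3 is 2 (since 2·2 = 4 = 1·3 + 1), so t ≡ 2·1 = 2 ≡ 2 (mod 3).
    Then x = 2113 + 3344·2 = 8801, valid modulo lcm(3344, 3) = 10032: x ≡ 8801 (mod 10032).
Verify against each original: 8801 mod 19 = 4, 8801 mod 16 = 1, 8801 mod 11 = 1, 8801 mod 3 = 2.

x ≡ 8801 (mod 10032).


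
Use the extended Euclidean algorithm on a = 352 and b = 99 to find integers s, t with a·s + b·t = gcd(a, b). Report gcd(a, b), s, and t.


Euclidean algorithm on (352, 99) — divide until remainder is 0:
  352 = 3 · 99 + 55
  99 = 1 · 55 + 44
  55 = 1 · 44 + 11
  44 = 4 · 11 + 0
gcd(352, 99) = 11.
Track Bezout coefficients alongside the remainders: start with r₀ = 352 = a·1 + b·0 (s = 1, t = 0) and r₁ = 99 = a·0 + b·1 (s = 0, t = 1); each new remainder r_{k+1} = r_{k-1} − q_k·r_k inherits s_{k+1} = s_{k-1} − q_k·s_k, t_{k+1} = t_{k-1} − q_k·t_k, so r_k = a·s_k + b·t_k at every step:
  q = 3: r = 55, s = 1 − 3·0 = 1, t = 0 − 3·1 = -3  (check: 352·1 + 99·(-3) = 55)
  q = 1: r = 44, s = 0 − 1·1 = -1, t = 1 − 1·(-3) = 4  (check: 352·(-1) + 99·4 = 44)
  q = 1: r = 11, s = 1 − 1·(-1) = 2, t = -3 − 1·4 = -7  (check: 352·2 + 99·(-7) = 11)
The row with r = 11 (the gcd) gives the Bezout coefficients s = 2, t = -7.
Result: 352 · (2) + 99 · (-7) = 11.

gcd(352, 99) = 11; s = 2, t = -7 (check: 352·2 + 99·(-7) = 11).


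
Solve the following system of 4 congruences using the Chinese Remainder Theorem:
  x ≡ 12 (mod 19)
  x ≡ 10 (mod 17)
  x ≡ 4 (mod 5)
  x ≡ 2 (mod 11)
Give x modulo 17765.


Product of moduli M = 19 · 17 · 5 · 11 = 17765.
Merge one congruence at a time:
  Start: x ≡ 12 (mod 19).
  Combine with x ≡ 10 (mod 17); new modulus lcm = 323.
    Write x = 12 + 19·t and substitute into x ≡ 10 (mod 17): 19·t ≡ 10 − 12 = -2 (mod 17).
    Reduce coefficients mod 17: 2·t ≡ 15 (mod 17).
    The inverse of 2 mod 17 is 9 (since 2·9 = 18 = 1·17 + 1), so t ≡ 9·15 = 135 ≡ 16 (mod 17).
    Then x = 12 + 19·16 = 316, valid modulo lcm(19, 17) = 323: x ≡ 316 (mod 323).
  Combine with x ≡ 4 (mod 5); new modulus lcm = 1615.
    Write x = 316 + 323·t and substitute into x ≡ 4 (mod 5): 323·t ≡ 4 − 316 = -312 (mod 5).
    Reduce coefficients mod 5: 3·t ≡ 3 (mod 5).
    The inverse of 3 mod 5 is 2 (since 3·2 = 6 = 1·5 + 1), so t ≡ 2·3 = 6 ≡ 1 (mod 5).
    Then x = 316 + 323·1 = 639, valid modulo lcm(323, 5) = 1615: x ≡ 639 (mod 1615).
  Combine with x ≡ 2 (mod 11); new modulus lcm = 17765.
    Write x = 639 + 1615·t and substitute into x ≡ 2 (mod 11): 1615·t ≡ 2 − 639 = -637 (mod 11).
    Reduce coefficients mod 11: 9·t ≡ 1 (mod 11).
    The inverse of 9 mod 11 is 5 (since 9·5 = 45 = 4·11 + 1), so t ≡ 5·1 = 5 ≡ 5 (mod 11).
    Then x = 639 + 1615·5 = 8714, valid modulo lcm(1615, 11) = 17765: x ≡ 8714 (mod 17765).
Verify against each original: 8714 mod 19 = 12, 8714 mod 17 = 10, 8714 mod 5 = 4, 8714 mod 11 = 2.

x ≡ 8714 (mod 17765).


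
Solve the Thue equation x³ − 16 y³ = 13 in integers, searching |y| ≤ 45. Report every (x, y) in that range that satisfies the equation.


The equation is x³ - 16y³ = 13. For fixed y, x³ = 16·y³ + 13, so a solution requires the RHS to be a perfect cube.
Strategy: iterate y from -45 to 45, compute RHS = 16·y³ + 13, and check whether it is a (positive or negative) perfect cube.
Check small values of y:
  y = 0: RHS = 13 is not a perfect cube.
  y = 1: RHS = 29 is not a perfect cube.
  y = -1: RHS = -3 is not a perfect cube.
  y = 2: RHS = 141 is not a perfect cube.
  y = -2: RHS = -115 is not a perfect cube.
  y = 3: RHS = 445 is not a perfect cube.
  y = -3: RHS = -419 is not a perfect cube.
Continuing the search up to |y| = 45 finds no solutions either.
No (x, y) in the scanned range satisfies the equation.

No integer solutions with |y| ≤ 45.


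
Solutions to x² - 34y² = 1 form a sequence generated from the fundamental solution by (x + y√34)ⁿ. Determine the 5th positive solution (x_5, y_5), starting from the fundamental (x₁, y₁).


Step 1: Find the fundamental solution (x₁, y₁) of x² - 34y² = 1.
  Expand √34 as a continued fraction. a₀ = ⌊√34⌋ = 5; iterate m_{k+1} = d_k·a_k − m_k, d_{k+1} = (34 − m_{k+1}²)/d_k, a_{k+1} = ⌊(a₀ + m_{k+1})/d_{k+1}⌋ (starting m₀ = 0, d₀ = 1), with convergents p_k = a_k·p_{k-1} + p_{k-2}, q_k = a_k·q_{k-1} + q_{k-2} (p₋₁ = 1, q₋₁ = 0):
  k = 0: a₀ = 5; p₀/q₀ = 5/1; p₀² − 34·q₀² = 25 − 34 = -9.
  k = 1: m = 5, d = 9, a = ⌊(5 + 5)/9⌋ = 1; p/q = (1·5 + 1)/(1·1 + 0) = 6/1; p² − 34·q² = 36 − 34 = 2.
  k = 2: m = 4, d = 2, a = ⌊(5 + 4)/2⌋ = 4; p/q = (4·6 + 5)/(4·1 + 1) = 29/5; p² − 34·q² = 841 − 850 = -9.
  k = 3: m = 4, d = 9, a = ⌊(5 + 4)/9⌋ = 1; p/q = (1·29 + 6)/(1·5 + 1) = 35/6; p² − 34·q² = 1225 − 1224 = 1.
  The first convergent with p² − 34·q² = 1 gives the fundamental solution (x₁, y₁) = (35, 6).
Step 2: Apply the recurrence (x_{n+1}, y_{n+1}) = (x₁x_n + 34y₁y_n, x₁y_n + y₁x_n) repeatedly.
  From (x_1, y_1) = (35, 6): x_2 = 35·35 + 34·6·6 = 2449; y_2 = 35·6 + 6·35 = 420.
  From (x_2, y_2) = (2449, 420): x_3 = 35·2449 + 34·6·420 = 171395; y_3 = 35·420 + 6·2449 = 29394.
  From (x_3, y_3) = (171395, 29394): x_4 = 35·171395 + 34·6·29394 = 11995201; y_4 = 35·29394 + 6·171395 = 2057160.
  From (x_4, y_4) = (11995201, 2057160): x_5 = 35·11995201 + 34·6·2057160 = 839492675; y_5 = 35·2057160 + 6·11995201 = 143971806.
Step 3: Verify x_5² - 34·y_5² = 704747951378655625 - 704747951378655624 = 1 (should be 1). ✓

(x_1, y_1) = (35, 6); (x_5, y_5) = (839492675, 143971806).


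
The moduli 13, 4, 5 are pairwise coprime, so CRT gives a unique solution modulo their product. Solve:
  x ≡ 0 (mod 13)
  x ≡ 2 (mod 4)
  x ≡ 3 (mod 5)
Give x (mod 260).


Moduli 13, 4, 5 are pairwise coprime; by CRT there is a unique solution modulo M = 13 · 4 · 5 = 260.
Solve pairwise, accumulating the modulus:
  Start with x ≡ 0 (mod 13).
  Combine with x ≡ 2 (mod 4): since gcd(13, 4) = 1, we get a unique residue mod 52.
    Write x = 0 + 13·t and substitute into x ≡ 2 (mod 4): 13·t ≡ 2 − 0 = 2 (mod 4).
    Reduce coefficients mod 4: 1·t ≡ 2 (mod 4).
    So t ≡ 2 (mod 4).
    Then x = 0 + 13·2 = 26, valid modulo lcm(13, 4) = 52: x ≡ 26 (mod 52).
  Combine with x ≡ 3 (mod 5): since gcd(52, 5) = 1, we get a unique residue mod 260.
    Write x = 26 + 52·t and substitute into x ≡ 3 (mod 5): 52·t ≡ 3 − 26 = -23 (mod 5).
    Reduce coefficients mod 5: 2·t ≡ 2 (mod 5).
    The inverse of 2 mod 5 is 3 (since 2·3 = 6 = 1·5 + 1), so t ≡ 3·2 = 6 ≡ 1 (mod 5).
    Then x = 26 + 52·1 = 78, valid modulo lcm(52, 5) = 260: x ≡ 78 (mod 260).
Verify: 78 mod 13 = 0 ✓, 78 mod 4 = 2 ✓, 78 mod 5 = 3 ✓.

x ≡ 78 (mod 260).


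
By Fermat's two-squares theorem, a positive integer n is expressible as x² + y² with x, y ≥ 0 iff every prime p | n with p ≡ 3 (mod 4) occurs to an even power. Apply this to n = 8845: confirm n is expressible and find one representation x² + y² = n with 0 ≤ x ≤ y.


Step 1: Factor n = 8845 = 5 · 29 · 61.
Step 2: Check the mod-4 condition on each prime factor: 5 ≡ 1 (mod 4), exponent 1; 29 ≡ 1 (mod 4), exponent 1; 61 ≡ 1 (mod 4), exponent 1.
All primes ≡ 3 (mod 4) appear to even exponent (or don't appear), so by the two-squares theorem n IS expressible as a sum of two squares.
Step 3: Build a representation. Here n = 5 · 29 · 61 is a product of primes ≡ 1 (mod 4). Each prime p ≡ 1 (mod 4) is itself a sum of two squares; find a² by testing p − a² for a perfect square:
  5: 5 − 1² = 4 = 2² ⇒ 5 = 1² + 2².
  29: 29 − 1² = 28, 29 − 2² = 25 = 5² ⇒ 29 = 2² + 5².
  61: 61 − 1² = 60, 61 − 2² = 57, 61 − 3² = 52, 61 − 4² = 45, 61 − 5² = 36 = 6² ⇒ 61 = 5² + 6².
  Combine using the Brahmagupta–Fibonacci identity (a² + b²)(c² + d²) = (ac − bd)² + (ad + bc)² = (ac + bd)² + (ad − bc)²:
  5 · 29 = 145: from (1² + 2²)(2² + 5²), take (1·2 − 2·5, 1·5 + 2·2) = (2 − 10, 5 + 4) = (-8, 9); dropping signs (only squares matter) gives (8, 9); check 8² + 9² = 64 + 81 = 145 ✓.
  145 · 61 = 8845: from (8² + 9²)(5² + 6²), take (8·5 − 9·6, 8·6 + 9·5) = (40 − 54, 48 + 45) = (-14, 93); dropping signs (only squares matter) gives (14, 93); check 14² + 93² = 196 + 8649 = 8845 ✓.
Step 4: Order so x ≤ y and verify: 14² + 93² = 196 + 8649 = 8845 = n. ✓

n = 8845 = 14² + 93² (one valid representation with x ≤ y).


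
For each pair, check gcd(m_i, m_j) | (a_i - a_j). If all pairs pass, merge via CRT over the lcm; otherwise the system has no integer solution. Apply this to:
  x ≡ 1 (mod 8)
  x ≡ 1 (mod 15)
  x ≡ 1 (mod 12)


Moduli 8, 15, 12 are not pairwise coprime, so CRT works modulo lcm(m_i) when all pairwise compatibility conditions hold.
Pairwise compatibility: gcd(m_i, m_j) must divide a_i - a_j for every pair.
Merge one congruence at a time:
  Start: x ≡ 1 (mod 8).
  Combine with x ≡ 1 (mod 15): gcd(8, 15) = 1; 1 - 1 = 0, which IS divisible by 1, so compatible.
    Write x = 1 + 8·t and substitute into x ≡ 1 (mod 15): 8·t ≡ 1 − 1 = 0 (mod 15).
    The inverse of 8 mod 15 is 2 (since 8·2 = 16 = 1·15 + 1), so t ≡ 2·0 = 0 ≡ 0 (mod 15).
    Then x = 1 + 8·0 = 1, valid modulo lcm(8, 15) = 120: x ≡ 1 (mod 120).
  Combine with x ≡ 1 (mod 12): gcd(120, 12) = 12; 1 - 1 = 0, which IS divisible by 12, so compatible.
    Write x = 1 + 120·t and substitute into x ≡ 1 (mod 12): 120·t ≡ 1 − 1 = 0 (mod 12).
    Divide the congruence (and modulus) by g = 12: 10·t ≡ 0 (mod 1).
    Modulo 1 every t works; take t = 0.
    Then x = 1 + 120·0 = 1, valid modulo lcm(120, 12) = 120: x ≡ 1 (mod 120).
Verify: 1 mod 8 = 1, 1 mod 15 = 1, 1 mod 12 = 1.

x ≡ 1 (mod 120).


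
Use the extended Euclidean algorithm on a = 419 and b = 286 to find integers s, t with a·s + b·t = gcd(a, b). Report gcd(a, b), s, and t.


Euclidean algorithm on (419, 286) — divide until remainder is 0:
  419 = 1 · 286 + 133
  286 = 2 · 133 + 20
  133 = 6 · 20 + 13
  20 = 1 · 13 + 7
  13 = 1 · 7 + 6
  7 = 1 · 6 + 1
  6 = 6 · 1 + 0
gcd(419, 286) = 1.
Track Bezout coefficients alongside the remainders: start with r₀ = 419 = a·1 + b·0 (s = 1, t = 0) and r₁ = 286 = a·0 + b·1 (s = 0, t = 1); each new remainder r_{k+1} = r_{k-1} − q_k·r_k inherits s_{k+1} = s_{k-1} − q_k·s_k, t_{k+1} = t_{k-1} − q_k·t_k, so r_k = a·s_k + b·t_k at every step:
  q = 1: r = 133, s = 1 − 1·0 = 1, t = 0 − 1·1 = -1  (check: 419·1 + 286·(-1) = 133)
  q = 2: r = 20, s = 0 − 2·1 = -2, t = 1 − 2·(-1) = 3  (check: 419·(-2) + 286·3 = 20)
  q = 6: r = 13, s = 1 − 6·(-2) = 13, t = -1 − 6·3 = -19  (check: 419·13 + 286·(-19) = 13)
  q = 1: r = 7, s = -2 − 1·13 = -15, t = 3 − 1·(-19) = 22  (check: 419·(-15) + 286·22 = 7)
  q = 1: r = 6, s = 13 − 1·(-15) = 28, t = -19 − 1·22 = -41  (check: 419·28 + 286·(-41) = 6)
  q = 1: r = 1, s = -15 − 1·28 = -43, t = 22 − 1·(-41) = 63  (check: 419·(-43) + 286·63 = 1)
The row with r = 1 (the gcd) gives the Bezout coefficients s = -43, t = 63.
Result: 419 · (-43) + 286 · (63) = 1.

gcd(419, 286) = 1; s = -43, t = 63 (check: 419·(-43) + 286·63 = 1).


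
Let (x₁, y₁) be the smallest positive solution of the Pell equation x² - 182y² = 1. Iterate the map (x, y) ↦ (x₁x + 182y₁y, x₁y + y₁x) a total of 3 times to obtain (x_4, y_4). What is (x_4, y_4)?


Step 1: Find the fundamental solution (x₁, y₁) of x² - 182y² = 1.
  Expand √182 as a continued fraction. a₀ = ⌊√182⌋ = 13; iterate m_{k+1} = d_k·a_k − m_k, d_{k+1} = (182 − m_{k+1}²)/d_k, a_{k+1} = ⌊(a₀ + m_{k+1})/d_{k+1}⌋ (starting m₀ = 0, d₀ = 1), with convergents p_k = a_k·p_{k-1} + p_{k-2}, q_k = a_k·q_{k-1} + q_{k-2} (p₋₁ = 1, q₋₁ = 0):
  k = 0: a₀ = 13; p₀/q₀ = 13/1; p₀² − 182·q₀² = 169 − 182 = -13.
  k = 1: m = 13, d = 13, a = ⌊(13 + 13)/13⌋ = 2; p/q = (2·13 + 1)/(2·1 + 0) = 27/2; p² − 182·q² = 729 − 728 = 1.
  The first convergent with p² − 182·q² = 1 gives the fundamental solution (x₁, y₁) = (27, 2).
Step 2: Apply the recurrence (x_{n+1}, y_{n+1}) = (x₁x_n + 182y₁y_n, x₁y_n + y₁x_n) repeatedly.
  From (x_1, y_1) = (27, 2): x_2 = 27·27 + 182·2·2 = 1457; y_2 = 27·2 + 2·27 = 108.
  From (x_2, y_2) = (1457, 108): x_3 = 27·1457 + 182·2·108 = 78651; y_3 = 27·108 + 2·1457 = 5830.
  From (x_3, y_3) = (78651, 5830): x_4 = 27·78651 + 182·2·5830 = 4245697; y_4 = 27·5830 + 2·78651 = 314712.
Step 3: Verify x_4² - 182·y_4² = 18025943015809 - 18025943015808 = 1 (should be 1). ✓

(x_1, y_1) = (27, 2); (x_4, y_4) = (4245697, 314712).


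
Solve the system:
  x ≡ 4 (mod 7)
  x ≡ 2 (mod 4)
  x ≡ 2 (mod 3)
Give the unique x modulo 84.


Moduli 7, 4, 3 are pairwise coprime; by CRT there is a unique solution modulo M = 7 · 4 · 3 = 84.
Solve pairwise, accumulating the modulus:
  Start with x ≡ 4 (mod 7).
  Combine with x ≡ 2 (mod 4): since gcd(7, 4) = 1, we get a unique residue mod 28.
    Write x = 4 + 7·t and substitute into x ≡ 2 (mod 4): 7·t ≡ 2 − 4 = -2 (mod 4).
    Reduce coefficients mod 4: 3·t ≡ 2 (mod 4).
    The inverse of 3 mod 4 is 3 (since 3·3 = 9 = 2·4 + 1), so t ≡ 3·2 = 6 ≡ 2 (mod 4).
    Then x = 4 + 7·2 = 18, valid modulo lcm(7, 4) = 28: x ≡ 18 (mod 28).
  Combine with x ≡ 2 (mod 3): since gcd(28, 3) = 1, we get a unique residue mod 84.
    Write x = 18 + 28·t and substitute into x ≡ 2 (mod 3): 28·t ≡ 2 − 18 = -16 (mod 3).
    Reduce coefficients mod 3: 1·t ≡ 2 (mod 3).
    So t ≡ 2 (mod 3).
    Then x = 18 + 28·2 = 74, valid modulo lcm(28, 3) = 84: x ≡ 74 (mod 84).
Verify: 74 mod 7 = 4 ✓, 74 mod 4 = 2 ✓, 74 mod 3 = 2 ✓.

x ≡ 74 (mod 84).


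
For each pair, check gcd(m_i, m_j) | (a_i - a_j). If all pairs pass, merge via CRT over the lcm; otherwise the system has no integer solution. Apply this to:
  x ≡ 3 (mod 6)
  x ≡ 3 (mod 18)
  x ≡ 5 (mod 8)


Moduli 6, 18, 8 are not pairwise coprime, so CRT works modulo lcm(m_i) when all pairwise compatibility conditions hold.
Pairwise compatibility: gcd(m_i, m_j) must divide a_i - a_j for every pair.
Merge one congruence at a time:
  Start: x ≡ 3 (mod 6).
  Combine with x ≡ 3 (mod 18): gcd(6, 18) = 6; 3 - 3 = 0, which IS divisible by 6, so compatible.
    Write x = 3 + 6·t and substitute into x ≡ 3 (mod 18): 6·t ≡ 3 − 3 = 0 (mod 18).
    Divide the congruence (and modulus) by g = 6: 1·t ≡ 0 (mod 3).
    So t ≡ 0 (mod 3).
    Then x = 3 + 6·0 = 3, valid modulo lcm(6, 18) = 18: x ≡ 3 (mod 18).
  Combine with x ≡ 5 (mod 8): gcd(18, 8) = 2; 5 - 3 = 2, which IS divisible by 2, so compatible.
    Write x = 3 + 18·t and substitute into x ≡ 5 (mod 8): 18·t ≡ 5 − 3 = 2 (mod 8).
    Divide the congruence (and modulus) by g = 2: 9·t ≡ 1 (mod 4).
    Reduce coefficients mod 4: 1·t ≡ 1 (mod 4).
    So t ≡ 1 (mod 4).
    Then x = 3 + 18·1 = 21, valid modulo lcm(18, 8) = 72: x ≡ 21 (mod 72).
Verify: 21 mod 6 = 3, 21 mod 18 = 3, 21 mod 8 = 5.

x ≡ 21 (mod 72).


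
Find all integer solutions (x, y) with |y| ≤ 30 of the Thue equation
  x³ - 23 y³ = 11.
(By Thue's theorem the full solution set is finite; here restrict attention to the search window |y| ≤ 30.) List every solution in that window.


The equation is x³ - 23y³ = 11. For fixed y, x³ = 23·y³ + 11, so a solution requires the RHS to be a perfect cube.
Strategy: iterate y from -30 to 30, compute RHS = 23·y³ + 11, and check whether it is a (positive or negative) perfect cube.
Check small values of y:
  y = 0: RHS = 11 is not a perfect cube.
  y = 1: RHS = 34 is not a perfect cube.
  y = -1: RHS = -12 is not a perfect cube.
  y = 2: RHS = 195 is not a perfect cube.
  y = -2: RHS = -173 is not a perfect cube.
  y = 3: RHS = 632 is not a perfect cube.
  y = -3: RHS = -610 is not a perfect cube.
Continuing the search up to |y| = 30 finds no solutions either.
No (x, y) in the scanned range satisfies the equation.

No integer solutions with |y| ≤ 30.


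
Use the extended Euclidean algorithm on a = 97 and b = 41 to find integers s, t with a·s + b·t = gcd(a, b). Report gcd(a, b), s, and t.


Euclidean algorithm on (97, 41) — divide until remainder is 0:
  97 = 2 · 41 + 15
  41 = 2 · 15 + 11
  15 = 1 · 11 + 4
  11 = 2 · 4 + 3
  4 = 1 · 3 + 1
  3 = 3 · 1 + 0
gcd(97, 41) = 1.
Track Bezout coefficients alongside the remainders: start with r₀ = 97 = a·1 + b·0 (s = 1, t = 0) and r₁ = 41 = a·0 + b·1 (s = 0, t = 1); each new remainder r_{k+1} = r_{k-1} − q_k·r_k inherits s_{k+1} = s_{k-1} − q_k·s_k, t_{k+1} = t_{k-1} − q_k·t_k, so r_k = a·s_k + b·t_k at every step:
  q = 2: r = 15, s = 1 − 2·0 = 1, t = 0 − 2·1 = -2  (check: 97·1 + 41·(-2) = 15)
  q = 2: r = 11, s = 0 − 2·1 = -2, t = 1 − 2·(-2) = 5  (check: 97·(-2) + 41·5 = 11)
  q = 1: r = 4, s = 1 − 1·(-2) = 3, t = -2 − 1·5 = -7  (check: 97·3 + 41·(-7) = 4)
  q = 2: r = 3, s = -2 − 2·3 = -8, t = 5 − 2·(-7) = 19  (check: 97·(-8) + 41·19 = 3)
  q = 1: r = 1, s = 3 − 1·(-8) = 11, t = -7 − 1·19 = -26  (check: 97·11 + 41·(-26) = 1)
The row with r = 1 (the gcd) gives the Bezout coefficients s = 11, t = -26.
Result: 97 · (11) + 41 · (-26) = 1.

gcd(97, 41) = 1; s = 11, t = -26 (check: 97·11 + 41·(-26) = 1).


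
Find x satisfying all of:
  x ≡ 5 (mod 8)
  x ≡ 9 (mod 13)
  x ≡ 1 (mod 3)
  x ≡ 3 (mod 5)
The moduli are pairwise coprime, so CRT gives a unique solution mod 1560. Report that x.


Product of moduli M = 8 · 13 · 3 · 5 = 1560.
Merge one congruence at a time:
  Start: x ≡ 5 (mod 8).
  Combine with x ≡ 9 (mod 13); new modulus lcm = 104.
    Write x = 5 + 8·t and substitute into x ≡ 9 (mod 13): 8·t ≡ 9 − 5 = 4 (mod 13).
    The inverse of 8 mod 13 is 5 (since 8·5 = 40 = 3·13 + 1), so t ≡ 5·4 = 20 ≡ 7 (mod 13).
    Then x = 5 + 8·7 = 61, valid modulo lcm(8, 13) = 104: x ≡ 61 (mod 104).
  Combine with x ≡ 1 (mod 3); new modulus lcm = 312.
    Write x = 61 + 104·t and substitute into x ≡ 1 (mod 3): 104·t ≡ 1 − 61 = -60 (mod 3).
    Reduce coefficients mod 3: 2·t ≡ 0 (mod 3).
    The inverse of 2 mod 3 is 2 (since 2·2 = 4 = 1·3 + 1), so t ≡ 2·0 = 0 ≡ 0 (mod 3).
    Then x = 61 + 104·0 = 61, valid modulo lcm(104, 3) = 312: x ≡ 61 (mod 312).
  Combine with x ≡ 3 (mod 5); new modulus lcm = 1560.
    Write x = 61 + 312·t and substitute into x ≡ 3 (mod 5): 312·t ≡ 3 − 61 = -58 (mod 5).
    Reduce coefficients mod 5: 2·t ≡ 2 (mod 5).
    The inverse of 2 mod 5 is 3 (since 2·3 = 6 = 1·5 + 1), so t ≡ 3·2 = 6 ≡ 1 (mod 5).
    Then x = 61 + 312·1 = 373, valid modulo lcm(312, 5) = 1560: x ≡ 373 (mod 1560).
Verify against each original: 373 mod 8 = 5, 373 mod 13 = 9, 373 mod 3 = 1, 373 mod 5 = 3.

x ≡ 373 (mod 1560).


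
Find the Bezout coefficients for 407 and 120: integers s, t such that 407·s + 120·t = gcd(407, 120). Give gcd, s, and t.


Euclidean algorithm on (407, 120) — divide until remainder is 0:
  407 = 3 · 120 + 47
  120 = 2 · 47 + 26
  47 = 1 · 26 + 21
  26 = 1 · 21 + 5
  21 = 4 · 5 + 1
  5 = 5 · 1 + 0
gcd(407, 120) = 1.
Track Bezout coefficients alongside the remainders: start with r₀ = 407 = a·1 + b·0 (s = 1, t = 0) and r₁ = 120 = a·0 + b·1 (s = 0, t = 1); each new remainder r_{k+1} = r_{k-1} − q_k·r_k inherits s_{k+1} = s_{k-1} − q_k·s_k, t_{k+1} = t_{k-1} − q_k·t_k, so r_k = a·s_k + b·t_k at every step:
  q = 3: r = 47, s = 1 − 3·0 = 1, t = 0 − 3·1 = -3  (check: 407·1 + 120·(-3) = 47)
  q = 2: r = 26, s = 0 − 2·1 = -2, t = 1 − 2·(-3) = 7  (check: 407·(-2) + 120·7 = 26)
  q = 1: r = 21, s = 1 − 1·(-2) = 3, t = -3 − 1·7 = -10  (check: 407·3 + 120·(-10) = 21)
  q = 1: r = 5, s = -2 − 1·3 = -5, t = 7 − 1·(-10) = 17  (check: 407·(-5) + 120·17 = 5)
  q = 4: r = 1, s = 3 − 4·(-5) = 23, t = -10 − 4·17 = -78  (check: 407·23 + 120·(-78) = 1)
The row with r = 1 (the gcd) gives the Bezout coefficients s = 23, t = -78.
Result: 407 · (23) + 120 · (-78) = 1.

gcd(407, 120) = 1; s = 23, t = -78 (check: 407·23 + 120·(-78) = 1).


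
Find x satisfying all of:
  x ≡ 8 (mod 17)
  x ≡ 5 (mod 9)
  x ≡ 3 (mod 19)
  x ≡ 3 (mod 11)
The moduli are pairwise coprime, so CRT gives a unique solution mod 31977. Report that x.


Product of moduli M = 17 · 9 · 19 · 11 = 31977.
Merge one congruence at a time:
  Start: x ≡ 8 (mod 17).
  Combine with x ≡ 5 (mod 9); new modulus lcm = 153.
    Write x = 8 + 17·t and substitute into x ≡ 5 (mod 9): 17·t ≡ 5 − 8 = -3 (mod 9).
    Reduce coefficients mod 9: 8·t ≡ 6 (mod 9).
    The inverse of 8 mod 9 is 8 (since 8·8 = 64 = 7·9 + 1), so t ≡ 8·6 = 48 ≡ 3 (mod 9).
    Then x = 8 + 17·3 = 59, valid modulo lcm(17, 9) = 153: x ≡ 59 (mod 153).
  Combine with x ≡ 3 (mod 19); new modulus lcm = 2907.
    Write x = 59 + 153·t and substitute into x ≡ 3 (mod 19): 153·t ≡ 3 − 59 = -56 (mod 19).
    Reduce coefficients mod 19: 1·t ≡ 1 (mod 19).
    So t ≡ 1 (mod 19).
    Then x = 59 + 153·1 = 212, valid modulo lcm(153, 19) = 2907: x ≡ 212 (mod 2907).
  Combine with x ≡ 3 (mod 11); new modulus lcm = 31977.
    Write x = 212 + 2907·t and substitute into x ≡ 3 (mod 11): 2907·t ≡ 3 − 212 = -209 (mod 11).
    Reduce coefficients mod 11: 3·t ≡ 0 (mod 11).
    The inverse of 3 mod 11 is 4 (since 3·4 = 12 = 1·11 + 1), so t ≡ 4·0 = 0 ≡ 0 (mod 11).
    Then x = 212 + 2907·0 = 212, valid modulo lcm(2907, 11) = 31977: x ≡ 212 (mod 31977).
Verify against each original: 212 mod 17 = 8, 212 mod 9 = 5, 212 mod 19 = 3, 212 mod 11 = 3.

x ≡ 212 (mod 31977).


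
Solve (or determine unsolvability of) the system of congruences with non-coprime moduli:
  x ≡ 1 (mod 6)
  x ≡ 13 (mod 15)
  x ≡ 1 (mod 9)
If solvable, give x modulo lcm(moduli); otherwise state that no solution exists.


Moduli 6, 15, 9 are not pairwise coprime, so CRT works modulo lcm(m_i) when all pairwise compatibility conditions hold.
Pairwise compatibility: gcd(m_i, m_j) must divide a_i - a_j for every pair.
Merge one congruence at a time:
  Start: x ≡ 1 (mod 6).
  Combine with x ≡ 13 (mod 15): gcd(6, 15) = 3; 13 - 1 = 12, which IS divisible by 3, so compatible.
    Write x = 1 + 6·t and substitute into x ≡ 13 (mod 15): 6·t ≡ 13 − 1 = 12 (mod 15).
    Divide the congruence (and modulus) by g = 3: 2·t ≡ 4 (mod 5).
    The inverse of 2 mod 5 is 3 (since 2·3 = 6 = 1·5 + 1), so t ≡ 3·4 = 12 ≡ 2 (mod 5).
    Then x = 1 + 6·2 = 13, valid modulo lcm(6, 15) = 30: x ≡ 13 (mod 30).
  Combine with x ≡ 1 (mod 9): gcd(30, 9) = 3; 1 - 13 = -12, which IS divisible by 3, so compatible.
    Write x = 13 + 30·t and substitute into x ≡ 1 (mod 9): 30·t ≡ 1 − 13 = -12 (mod 9).
    Divide the congruence (and modulus) by g = 3: 10·t ≡ -4 (mod 3).
    Reduce coefficients mod 3: 1·t ≡ 2 (mod 3).
    So t ≡ 2 (mod 3).
    Then x = 13 + 30·2 = 73, valid modulo lcm(30, 9) = 90: x ≡ 73 (mod 90).
Verify: 73 mod 6 = 1, 73 mod 15 = 13, 73 mod 9 = 1.

x ≡ 73 (mod 90).


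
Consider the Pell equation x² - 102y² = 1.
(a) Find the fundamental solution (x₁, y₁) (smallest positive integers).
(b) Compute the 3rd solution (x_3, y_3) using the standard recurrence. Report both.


Step 1: Find the fundamental solution (x₁, y₁) of x² - 102y² = 1.
  Expand √102 as a continued fraction. a₀ = ⌊√102⌋ = 10; iterate m_{k+1} = d_k·a_k − m_k, d_{k+1} = (102 − m_{k+1}²)/d_k, a_{k+1} = ⌊(a₀ + m_{k+1})/d_{k+1}⌋ (starting m₀ = 0, d₀ = 1), with convergents p_k = a_k·p_{k-1} + p_{k-2}, q_k = a_k·q_{k-1} + q_{k-2} (p₋₁ = 1, q₋₁ = 0):
  k = 0: a₀ = 10; p₀/q₀ = 10/1; p₀² − 102·q₀² = 100 − 102 = -2.
  k = 1: m = 10, d = 2, a = ⌊(10 + 10)/2⌋ = 10; p/q = (10·10 + 1)/(10·1 + 0) = 101/10; p² − 102·q² = 10201 − 10200 = 1.
  The first convergent with p² − 102·q² = 1 gives the fundamental solution (x₁, y₁) = (101, 10).
Step 2: Apply the recurrence (x_{n+1}, y_{n+1}) = (x₁x_n + 102y₁y_n, x₁y_n + y₁x_n) repeatedly.
  From (x_1, y_1) = (101, 10): x_2 = 101·101 + 102·10·10 = 20401; y_2 = 101·10 + 10·101 = 2020.
  From (x_2, y_2) = (20401, 2020): x_3 = 101·20401 + 102·10·2020 = 4120901; y_3 = 101·2020 + 10·20401 = 408030.
Step 3: Verify x_3² - 102·y_3² = 16981825051801 - 16981825051800 = 1 (should be 1). ✓

(x_1, y_1) = (101, 10); (x_3, y_3) = (4120901, 408030).


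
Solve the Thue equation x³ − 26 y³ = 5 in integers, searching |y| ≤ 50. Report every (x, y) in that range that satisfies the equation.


The equation is x³ - 26y³ = 5. For fixed y, x³ = 26·y³ + 5, so a solution requires the RHS to be a perfect cube.
Strategy: iterate y from -50 to 50, compute RHS = 26·y³ + 5, and check whether it is a (positive or negative) perfect cube.
Check small values of y:
  y = 0: RHS = 5 is not a perfect cube.
  y = 1: RHS = 31 is not a perfect cube.
  y = -1: RHS = -21 is not a perfect cube.
  y = 2: RHS = 213 is not a perfect cube.
  y = -2: RHS = -203 is not a perfect cube.
  y = 3: RHS = 707 is not a perfect cube.
  y = -3: RHS = -697 is not a perfect cube.
Continuing the search up to |y| = 50 finds no solutions either.
No (x, y) in the scanned range satisfies the equation.

No integer solutions with |y| ≤ 50.


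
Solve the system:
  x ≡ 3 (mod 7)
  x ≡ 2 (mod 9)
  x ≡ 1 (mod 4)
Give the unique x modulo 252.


Moduli 7, 9, 4 are pairwise coprime; by CRT there is a unique solution modulo M = 7 · 9 · 4 = 252.
Solve pairwise, accumulating the modulus:
  Start with x ≡ 3 (mod 7).
  Combine with x ≡ 2 (mod 9): since gcd(7, 9) = 1, we get a unique residue mod 63.
    Write x = 3 + 7·t and substitute into x ≡ 2 (mod 9): 7·t ≡ 2 − 3 = -1 (mod 9).
    Reduce coefficients mod 9: 7·t ≡ 8 (mod 9).
    The inverse of 7 mod 9 is 4 (since 7·4 = 28 = 3·9 + 1), so t ≡ 4·8 = 32 ≡ 5 (mod 9).
    Then x = 3 + 7·5 = 38, valid modulo lcm(7, 9) = 63: x ≡ 38 (mod 63).
  Combine with x ≡ 1 (mod 4): since gcd(63, 4) = 1, we get a unique residue mod 252.
    Write x = 38 + 63·t and substitute into x ≡ 1 (mod 4): 63·t ≡ 1 − 38 = -37 (mod 4).
    Reduce coefficients mod 4: 3·t ≡ 3 (mod 4).
    The inverse of 3 mod 4 is 3 (since 3·3 = 9 = 2·4 + 1), so t ≡ 3·3 = 9 ≡ 1 (mod 4).
    Then x = 38 + 63·1 = 101, valid modulo lcm(63, 4) = 252: x ≡ 101 (mod 252).
Verify: 101 mod 7 = 3 ✓, 101 mod 9 = 2 ✓, 101 mod 4 = 1 ✓.

x ≡ 101 (mod 252).


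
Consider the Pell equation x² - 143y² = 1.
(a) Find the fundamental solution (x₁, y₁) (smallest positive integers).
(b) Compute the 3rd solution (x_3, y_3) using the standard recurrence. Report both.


Step 1: Find the fundamental solution (x₁, y₁) of x² - 143y² = 1.
  Expand √143 as a continued fraction. a₀ = ⌊√143⌋ = 11; iterate m_{k+1} = d_k·a_k − m_k, d_{k+1} = (143 − m_{k+1}²)/d_k, a_{k+1} = ⌊(a₀ + m_{k+1})/d_{k+1}⌋ (starting m₀ = 0, d₀ = 1), with convergents p_k = a_k·p_{k-1} + p_{k-2}, q_k = a_k·q_{k-1} + q_{k-2} (p₋₁ = 1, q₋₁ = 0):
  k = 0: a₀ = 11; p₀/q₀ = 11/1; p₀² − 143·q₀² = 121 − 143 = -22.
  k = 1: m = 11, d = 22, a = ⌊(11 + 11)/22⌋ = 1; p/q = (1·11 + 1)/(1·1 + 0) = 12/1; p² − 143·q² = 144 − 143 = 1.
  The first convergent with p² − 143·q² = 1 gives the fundamental solution (x₁, y₁) = (12, 1).
Step 2: Apply the recurrence (x_{n+1}, y_{n+1}) = (x₁x_n + 143y₁y_n, x₁y_n + y₁x_n) repeatedly.
  From (x_1, y_1) = (12, 1): x_2 = 12·12 + 143·1·1 = 287; y_2 = 12·1 + 1·12 = 24.
  From (x_2, y_2) = (287, 24): x_3 = 12·287 + 143·1·24 = 6876; y_3 = 12·24 + 1·287 = 575.
Step 3: Verify x_3² - 143·y_3² = 47279376 - 47279375 = 1 (should be 1). ✓

(x_1, y_1) = (12, 1); (x_3, y_3) = (6876, 575).


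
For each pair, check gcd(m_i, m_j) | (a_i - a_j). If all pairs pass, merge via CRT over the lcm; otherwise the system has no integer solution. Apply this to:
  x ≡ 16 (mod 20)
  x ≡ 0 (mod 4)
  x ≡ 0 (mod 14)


Moduli 20, 4, 14 are not pairwise coprime, so CRT works modulo lcm(m_i) when all pairwise compatibility conditions hold.
Pairwise compatibility: gcd(m_i, m_j) must divide a_i - a_j for every pair.
Merge one congruence at a time:
  Start: x ≡ 16 (mod 20).
  Combine with x ≡ 0 (mod 4): gcd(20, 4) = 4; 0 - 16 = -16, which IS divisible by 4, so compatible.
    Write x = 16 + 20·t and substitute into x ≡ 0 (mod 4): 20·t ≡ 0 − 16 = -16 (mod 4).
    Divide the congruence (and modulus) by g = 4: 5·t ≡ -4 (mod 1).
    Modulo 1 every t works; take t = 0.
    Then x = 16 + 20·0 = 16, valid modulo lcm(20, 4) = 20: x ≡ 16 (mod 20).
  Combine with x ≡ 0 (mod 14): gcd(20, 14) = 2; 0 - 16 = -16, which IS divisible by 2, so compatible.
    Write x = 16 + 20·t and substitute into x ≡ 0 (mod 14): 20·t ≡ 0 − 16 = -16 (mod 14).
    Divide the congruence (and modulus) by g = 2: 10·t ≡ -8 (mod 7).
    Reduce coefficients mod 7: 3·t ≡ 6 (mod 7).
    The inverse of 3 mod 7 is 5 (since 3·5 = 15 = 2·7 + 1), so t ≡ 5·6 = 30 ≡ 2 (mod 7).
    Then x = 16 + 20·2 = 56, valid modulo lcm(20, 14) = 140: x ≡ 56 (mod 140).
Verify: 56 mod 20 = 16, 56 mod 4 = 0, 56 mod 14 = 0.

x ≡ 56 (mod 140).


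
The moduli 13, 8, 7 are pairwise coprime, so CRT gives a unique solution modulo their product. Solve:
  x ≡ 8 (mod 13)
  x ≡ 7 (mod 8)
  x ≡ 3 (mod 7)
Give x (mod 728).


Moduli 13, 8, 7 are pairwise coprime; by CRT there is a unique solution modulo M = 13 · 8 · 7 = 728.
Solve pairwise, accumulating the modulus:
  Start with x ≡ 8 (mod 13).
  Combine with x ≡ 7 (mod 8): since gcd(13, 8) = 1, we get a unique residue mod 104.
    Write x = 8 + 13·t and substitute into x ≡ 7 (mod 8): 13·t ≡ 7 − 8 = -1 (mod 8).
    Reduce coefficients mod 8: 5·t ≡ 7 (mod 8).
    The inverse of 5 mod 8 is 5 (since 5·5 = 25 = 3·8 + 1), so t ≡ 5·7 = 35 ≡ 3 (mod 8).
    Then x = 8 + 13·3 = 47, valid modulo lcm(13, 8) = 104: x ≡ 47 (mod 104).
  Combine with x ≡ 3 (mod 7): since gcd(104, 7) = 1, we get a unique residue mod 728.
    Write x = 47 + 104·t and substitute into x ≡ 3 (mod 7): 104·t ≡ 3 − 47 = -44 (mod 7).
    Reduce coefficients mod 7: 6·t ≡ 5 (mod 7).
    The inverse of 6 mod 7 is 6 (since 6·6 = 36 = 5·7 + 1), so t ≡ 6·5 = 30 ≡ 2 (mod 7).
    Then x = 47 + 104·2 = 255, valid modulo lcm(104, 7) = 728: x ≡ 255 (mod 728).
Verify: 255 mod 13 = 8 ✓, 255 mod 8 = 7 ✓, 255 mod 7 = 3 ✓.

x ≡ 255 (mod 728).
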